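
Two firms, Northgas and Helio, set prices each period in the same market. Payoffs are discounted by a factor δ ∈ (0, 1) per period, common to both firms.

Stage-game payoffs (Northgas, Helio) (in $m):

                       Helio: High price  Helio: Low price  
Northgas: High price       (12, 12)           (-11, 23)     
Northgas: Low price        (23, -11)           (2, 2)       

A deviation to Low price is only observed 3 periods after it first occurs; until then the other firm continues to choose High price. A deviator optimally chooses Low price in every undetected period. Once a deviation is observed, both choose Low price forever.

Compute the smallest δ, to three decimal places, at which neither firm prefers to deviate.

Deviating for the 3 undetected periods gains 23−12 = 11 per period over cooperation, then loses 12−2 = 10 per period forever once punishment starts.
Gain: 11(1 + δ + … + δ^2); loss: 10·δ^3/(1−δ).
No profitable deviation ⇔ 11(1−δ^3) ≤ 10·δ^3, i.e. δ^3 ≥ 11/(11+10) = 11/21.
Hence δ ≥ (11/21)^(1/3) ≈ 0.806.

0.806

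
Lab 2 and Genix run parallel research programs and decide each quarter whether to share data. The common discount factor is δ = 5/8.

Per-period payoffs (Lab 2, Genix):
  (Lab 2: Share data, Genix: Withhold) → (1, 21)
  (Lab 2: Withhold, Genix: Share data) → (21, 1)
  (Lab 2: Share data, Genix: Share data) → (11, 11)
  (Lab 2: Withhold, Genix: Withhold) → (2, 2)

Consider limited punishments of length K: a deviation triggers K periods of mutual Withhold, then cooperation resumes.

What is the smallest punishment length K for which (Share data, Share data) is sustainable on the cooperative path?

No profitable deviation requires (11−2)(δ+…+δ^K) ≥ 21−11, i.e. δ+…+δ^K ≥ 10/9 ≈ 1.1111.
With δ = 5/8, the partial sums are K=1: 0.6250, K=2: 1.0156, K=3: 1.2598.
K = 3 is the first length at which the sum reaches 1.1111.

3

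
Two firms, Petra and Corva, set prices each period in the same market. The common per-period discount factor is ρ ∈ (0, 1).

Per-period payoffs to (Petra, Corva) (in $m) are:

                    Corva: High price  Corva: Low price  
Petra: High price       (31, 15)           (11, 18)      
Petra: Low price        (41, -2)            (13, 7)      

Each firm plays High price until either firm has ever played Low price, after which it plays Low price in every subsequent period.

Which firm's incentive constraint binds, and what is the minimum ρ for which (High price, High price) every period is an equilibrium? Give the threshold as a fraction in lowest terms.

Petra; ρ ≥ 5/14

Petra's threshold: (41−31)/(41−13) = 5/14.
Corva's threshold: (18−15)/(18−7) = 3/11.
5/14 > 3/11, so Petra binds and ρ* = 5/14.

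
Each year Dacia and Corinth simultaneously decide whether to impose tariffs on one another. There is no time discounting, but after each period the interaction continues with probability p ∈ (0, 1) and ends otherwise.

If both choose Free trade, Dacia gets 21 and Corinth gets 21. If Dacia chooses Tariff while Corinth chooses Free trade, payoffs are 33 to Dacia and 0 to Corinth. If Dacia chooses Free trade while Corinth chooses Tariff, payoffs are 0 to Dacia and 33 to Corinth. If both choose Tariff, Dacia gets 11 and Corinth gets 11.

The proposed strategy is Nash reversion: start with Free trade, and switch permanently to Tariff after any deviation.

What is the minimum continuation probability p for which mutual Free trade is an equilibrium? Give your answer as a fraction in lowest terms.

Expected cooperation value is 21 + p·21 + p²·21 + … = 21/(1−p); deviation gives 33 + p·11/(1−p).
21 ≥ 33(1−p) + 11p ⇒ 22p ≥ 12 ⇒ p ≥ 12/22 = 6/11.

6/11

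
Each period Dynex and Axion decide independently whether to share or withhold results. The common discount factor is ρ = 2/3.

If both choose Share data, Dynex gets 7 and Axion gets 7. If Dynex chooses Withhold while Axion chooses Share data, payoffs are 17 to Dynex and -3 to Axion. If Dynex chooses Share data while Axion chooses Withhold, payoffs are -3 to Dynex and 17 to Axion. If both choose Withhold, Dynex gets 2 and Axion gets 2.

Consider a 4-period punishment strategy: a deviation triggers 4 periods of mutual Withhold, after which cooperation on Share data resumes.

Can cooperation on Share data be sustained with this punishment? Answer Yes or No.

Comparing payoff streams over the 5 periods until play realigns: cooperate → 7(1+ρ+…+ρ^4); deviate → 17 + 2(ρ+…+ρ^4).
Cooperation is sustained iff (7−2)(ρ+…+ρ^4) ≥ 17−7.
ρ+…+ρ^4 = 2/3·(1−(2/3)^4)/(1−2/3) = 1.6049, and (17−7)/(7−2) = 2.0000.
1.6049 < 2.0000, so cooperation is not sustainable.

No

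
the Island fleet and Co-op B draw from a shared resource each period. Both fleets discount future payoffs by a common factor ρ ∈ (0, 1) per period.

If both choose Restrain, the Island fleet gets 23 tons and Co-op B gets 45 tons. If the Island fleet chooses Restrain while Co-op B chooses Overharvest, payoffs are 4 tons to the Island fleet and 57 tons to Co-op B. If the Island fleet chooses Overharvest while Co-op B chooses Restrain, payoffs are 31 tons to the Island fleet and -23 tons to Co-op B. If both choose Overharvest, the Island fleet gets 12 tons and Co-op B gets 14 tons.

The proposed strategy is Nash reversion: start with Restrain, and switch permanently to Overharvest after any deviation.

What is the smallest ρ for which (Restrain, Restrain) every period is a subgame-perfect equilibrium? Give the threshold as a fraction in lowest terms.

the Island fleet's threshold: (31−23)/(31−12) = 8/19.
Co-op B's threshold: (57−45)/(57−14) = 12/43.
8/19 > 12/43, so the Island fleet binds and ρ* = 8/19.

8/19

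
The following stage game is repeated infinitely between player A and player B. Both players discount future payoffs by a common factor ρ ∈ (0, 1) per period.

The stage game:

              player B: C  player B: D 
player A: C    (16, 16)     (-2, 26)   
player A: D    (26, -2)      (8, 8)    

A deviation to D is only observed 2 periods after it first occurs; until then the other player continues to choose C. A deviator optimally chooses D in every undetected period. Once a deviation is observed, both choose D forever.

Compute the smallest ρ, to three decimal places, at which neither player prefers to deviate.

The best deviation is to choose D for all 2 undetected periods, earning 26 each, then 8 forever once detected.
Deviation value: 26(1−ρ^2)/(1−ρ) + 8ρ^2/(1−ρ); cooperation value: 16/(1−ρ).
IC: 16 ≥ 26(1−ρ^2) + 8ρ^2 = 26 − 18ρ^2.
So ρ^2 ≥ 10/18 = 5/9, giving ρ ≥ (5/9)^(1/2) ≈ 0.745.

0.745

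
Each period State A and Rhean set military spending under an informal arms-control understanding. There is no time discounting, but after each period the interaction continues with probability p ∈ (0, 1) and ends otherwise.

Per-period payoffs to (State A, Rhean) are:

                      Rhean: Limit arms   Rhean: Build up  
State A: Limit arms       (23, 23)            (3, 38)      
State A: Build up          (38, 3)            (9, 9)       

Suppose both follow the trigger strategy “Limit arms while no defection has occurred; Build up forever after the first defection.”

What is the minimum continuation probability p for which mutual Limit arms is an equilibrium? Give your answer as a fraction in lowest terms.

15/29

With no time discounting, the continuation probability p plays the role of the discount factor.
Grim-trigger IC: 23/(1−p) ≥ 38 + 9p/(1−p) ⇒ p ≥ (38−23)/(38−9) = 15/29.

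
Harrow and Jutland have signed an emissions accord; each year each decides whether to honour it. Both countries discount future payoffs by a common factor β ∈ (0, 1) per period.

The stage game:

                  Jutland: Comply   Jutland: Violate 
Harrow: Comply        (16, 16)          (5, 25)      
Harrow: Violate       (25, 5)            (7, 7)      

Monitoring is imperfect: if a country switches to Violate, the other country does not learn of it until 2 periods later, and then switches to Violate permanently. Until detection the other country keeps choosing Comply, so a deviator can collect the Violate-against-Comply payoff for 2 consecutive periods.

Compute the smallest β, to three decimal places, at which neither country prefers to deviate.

0.707

A deviator earns 25 for 2 periods, then 7 forever; cooperating earns 16 forever. Multiplying the IC by (1−β):
16 ≥ 25(1−β^2) + 7β^2, so 18·β^2 ≥ 9 and β^2 ≥ 1/2.
β ≥ (1/2)^(1/2) ≈ 0.707.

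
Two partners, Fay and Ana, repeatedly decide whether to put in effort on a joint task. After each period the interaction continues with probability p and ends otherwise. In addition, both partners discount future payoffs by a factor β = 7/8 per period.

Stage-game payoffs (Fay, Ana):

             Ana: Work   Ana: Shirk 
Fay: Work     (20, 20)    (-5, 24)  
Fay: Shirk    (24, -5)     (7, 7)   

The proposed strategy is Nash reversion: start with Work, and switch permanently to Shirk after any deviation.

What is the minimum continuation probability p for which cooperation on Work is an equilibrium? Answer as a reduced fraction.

With continuation probability p and discount β, the effective per-period discount factor is βp.
Grim-trigger IC: βp ≥ (24−20)/(24−7) = 4/17.
So p ≥ (4/17)/(7/8) = 32/119.

32/119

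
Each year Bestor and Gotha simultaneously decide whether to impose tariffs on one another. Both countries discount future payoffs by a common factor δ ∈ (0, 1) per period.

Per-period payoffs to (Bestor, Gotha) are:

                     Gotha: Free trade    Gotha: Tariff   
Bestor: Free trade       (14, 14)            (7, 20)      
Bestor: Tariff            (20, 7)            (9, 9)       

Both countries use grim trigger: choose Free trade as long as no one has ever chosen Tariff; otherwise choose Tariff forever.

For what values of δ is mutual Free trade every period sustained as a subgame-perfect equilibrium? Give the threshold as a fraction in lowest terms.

Under grim trigger the critical discount factor is (T−C)/(T−P) with T = 20, C = 14, P = 9.
δ* = (20−14)/(20−9) = 6/11.

6/11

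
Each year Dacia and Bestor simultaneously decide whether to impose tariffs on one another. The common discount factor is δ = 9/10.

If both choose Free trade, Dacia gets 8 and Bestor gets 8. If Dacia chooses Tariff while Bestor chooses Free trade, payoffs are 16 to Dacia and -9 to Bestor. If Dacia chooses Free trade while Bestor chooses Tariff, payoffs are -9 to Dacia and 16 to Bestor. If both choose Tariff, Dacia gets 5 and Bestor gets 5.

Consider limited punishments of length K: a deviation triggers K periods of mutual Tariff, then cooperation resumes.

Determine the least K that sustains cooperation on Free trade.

4

Need Σ_{k=1}^{K} δ^k ≥ (16−8)/(8−5) = 2.6667 at δ = 9/10.
At K = 3 the sum is 2.4390 < 2.6667; at K = 4 it is 3.0951 ≥ 2.6667.
So the minimum punishment length is K = 4.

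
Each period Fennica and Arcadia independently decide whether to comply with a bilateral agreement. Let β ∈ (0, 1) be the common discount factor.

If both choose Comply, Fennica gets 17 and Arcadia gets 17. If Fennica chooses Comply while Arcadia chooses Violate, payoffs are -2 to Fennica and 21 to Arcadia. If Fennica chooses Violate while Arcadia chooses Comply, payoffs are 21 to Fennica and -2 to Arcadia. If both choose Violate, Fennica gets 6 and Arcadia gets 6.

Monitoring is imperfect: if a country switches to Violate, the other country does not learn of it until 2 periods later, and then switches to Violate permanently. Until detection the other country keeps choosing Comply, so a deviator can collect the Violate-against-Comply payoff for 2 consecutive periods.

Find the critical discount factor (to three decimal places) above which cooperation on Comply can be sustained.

The best deviation is to choose Violate for all 2 undetected periods, earning 21 each, then 6 forever once detected.
Deviation value: 21(1−β^2)/(1−β) + 6β^2/(1−β); cooperation value: 17/(1−β).
IC: 17 ≥ 21(1−β^2) + 6β^2 = 21 − 15β^2.
So β^2 ≥ 4/15, giving β ≥ (4/15)^(1/2) ≈ 0.516.

0.516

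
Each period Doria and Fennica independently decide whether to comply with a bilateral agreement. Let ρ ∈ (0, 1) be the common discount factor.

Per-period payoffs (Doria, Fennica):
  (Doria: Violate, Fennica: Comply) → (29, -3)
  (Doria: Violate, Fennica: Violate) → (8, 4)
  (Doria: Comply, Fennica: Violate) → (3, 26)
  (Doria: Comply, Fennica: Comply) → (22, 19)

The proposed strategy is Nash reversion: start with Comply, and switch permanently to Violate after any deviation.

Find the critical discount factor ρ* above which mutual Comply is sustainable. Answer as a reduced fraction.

Doria's threshold: (29−22)/(29−8) = 1/3.
Fennica's threshold: (26−19)/(26−4) = 7/22.
1/3 > 7/22, so Doria binds and ρ* = 1/3.

1/3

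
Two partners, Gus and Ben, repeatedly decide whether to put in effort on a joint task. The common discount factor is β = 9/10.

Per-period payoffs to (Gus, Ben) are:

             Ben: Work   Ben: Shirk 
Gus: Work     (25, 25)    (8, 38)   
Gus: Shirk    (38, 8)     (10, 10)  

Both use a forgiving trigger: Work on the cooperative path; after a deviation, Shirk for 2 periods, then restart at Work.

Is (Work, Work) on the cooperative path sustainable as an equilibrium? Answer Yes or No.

Yes

Comparing payoff streams over the 3 periods until play realigns: cooperate → 25(1+β+…+β^2); deviate → 38 + 10(β+…+β^2).
Cooperation is sustained iff (25−10)(β+…+β^2) ≥ 38−25.
β+…+β^2 = 9/10·(1−(9/10)^2)/(1−9/10) = 1.7100, and (38−25)/(25−10) = 0.8667.
1.7100 ≥ 0.8667, so cooperation is sustainable.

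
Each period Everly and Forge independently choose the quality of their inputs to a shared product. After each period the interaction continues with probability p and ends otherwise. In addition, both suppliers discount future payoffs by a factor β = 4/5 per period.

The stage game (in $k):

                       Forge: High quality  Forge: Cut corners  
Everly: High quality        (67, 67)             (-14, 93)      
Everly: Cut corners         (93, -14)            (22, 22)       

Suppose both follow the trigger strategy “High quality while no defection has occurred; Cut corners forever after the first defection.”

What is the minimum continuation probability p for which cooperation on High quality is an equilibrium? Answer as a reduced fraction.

Expected continuation weight on next period's payoff is β·p = 4/5·p, which plays the role of the discount factor.
Cooperation requires 4/5·p ≥ (93−67)/(93−22) = 26/71, hence p ≥ 65/142.

65/142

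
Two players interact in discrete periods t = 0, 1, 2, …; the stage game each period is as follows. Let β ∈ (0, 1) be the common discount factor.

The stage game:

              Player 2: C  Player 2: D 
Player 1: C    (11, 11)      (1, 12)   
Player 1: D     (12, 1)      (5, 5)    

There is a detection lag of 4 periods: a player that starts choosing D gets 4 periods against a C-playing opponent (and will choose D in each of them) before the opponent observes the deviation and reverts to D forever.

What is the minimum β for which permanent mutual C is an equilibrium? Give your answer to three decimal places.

A deviator earns 12 for 4 periods, then 5 forever; cooperating earns 11 forever. Multiplying the IC by (1−β):
11 ≥ 12(1−β^4) + 5β^4, so 7·β^4 ≥ 1 and β^4 ≥ 1/7.
β ≥ (1/7)^(1/4) ≈ 0.615.

0.615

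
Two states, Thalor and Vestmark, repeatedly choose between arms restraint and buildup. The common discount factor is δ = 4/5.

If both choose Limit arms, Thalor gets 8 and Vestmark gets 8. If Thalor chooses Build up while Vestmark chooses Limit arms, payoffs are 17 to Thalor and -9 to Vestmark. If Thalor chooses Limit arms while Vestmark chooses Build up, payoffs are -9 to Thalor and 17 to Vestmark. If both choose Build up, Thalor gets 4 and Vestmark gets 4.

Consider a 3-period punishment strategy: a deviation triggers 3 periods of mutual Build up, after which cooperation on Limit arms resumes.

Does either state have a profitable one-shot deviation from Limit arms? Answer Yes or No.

Yes

Comparing payoff streams over the 4 periods until play realigns: cooperate → 8(1+δ+…+δ^3); deviate → 17 + 4(δ+…+δ^3).
Cooperation is sustained iff (8−4)(δ+…+δ^3) ≥ 17−8.
δ+…+δ^3 = 4/5·(1−(4/5)^3)/(1−4/5) = 1.9520, and (17−8)/(8−4) = 2.2500.
1.9520 < 2.2500, so cooperation is not sustainable.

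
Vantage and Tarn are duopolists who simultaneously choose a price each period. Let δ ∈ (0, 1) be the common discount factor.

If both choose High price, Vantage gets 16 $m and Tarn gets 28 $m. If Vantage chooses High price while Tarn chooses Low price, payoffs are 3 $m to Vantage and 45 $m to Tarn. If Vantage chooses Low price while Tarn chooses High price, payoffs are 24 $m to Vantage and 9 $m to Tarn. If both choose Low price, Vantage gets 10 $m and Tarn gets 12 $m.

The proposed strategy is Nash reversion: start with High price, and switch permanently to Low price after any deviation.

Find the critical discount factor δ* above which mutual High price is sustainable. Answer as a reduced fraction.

Vantage's threshold: (24−16)/(24−10) = 4/7.
Tarn's threshold: (45−28)/(45−12) = 17/33.
4/7 > 17/33, so Vantage binds and δ* = 4/7.

4/7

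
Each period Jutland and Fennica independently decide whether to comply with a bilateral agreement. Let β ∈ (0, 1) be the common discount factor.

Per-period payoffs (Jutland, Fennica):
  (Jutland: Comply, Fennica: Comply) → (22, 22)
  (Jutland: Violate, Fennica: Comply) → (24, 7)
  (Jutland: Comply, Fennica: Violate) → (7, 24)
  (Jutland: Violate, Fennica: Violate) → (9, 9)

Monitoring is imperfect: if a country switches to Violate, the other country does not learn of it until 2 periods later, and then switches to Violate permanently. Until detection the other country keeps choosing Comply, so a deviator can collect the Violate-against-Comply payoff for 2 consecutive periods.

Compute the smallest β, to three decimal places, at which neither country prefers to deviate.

Deviating for the 2 undetected periods gains 24−22 = 2 per period over cooperation, then loses 22−9 = 13 per period forever once punishment starts.
Gain: 2(1 + β + … + β^1); loss: 13·β^2/(1−β).
No profitable deviation ⇔ 2(1−β^2) ≤ 13·β^2, i.e. β^2 ≥ 2/(2+13) = 2/15.
Hence β ≥ (2/15)^(1/2) ≈ 0.365.

0.365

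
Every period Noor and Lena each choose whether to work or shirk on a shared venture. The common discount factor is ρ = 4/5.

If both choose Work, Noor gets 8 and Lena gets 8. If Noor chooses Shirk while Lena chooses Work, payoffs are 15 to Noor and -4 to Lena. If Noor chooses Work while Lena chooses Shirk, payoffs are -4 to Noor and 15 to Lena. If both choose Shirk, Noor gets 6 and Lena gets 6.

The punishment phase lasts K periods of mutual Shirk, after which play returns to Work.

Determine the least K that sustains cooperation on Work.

IC: ρ(1−ρ^K)/(1−ρ) ≥ (15−8)/(8−6) = 7/2.
With ρ = 4/5: need 1 − ρ^K ≥ 7/2·(1−4/5)/(4/5), i.e. ρ^K ≤ 0.1250.
Since (4/5)^9 = 0.1342 and (4/5)^10 = 0.1074, the smallest such K is 10.

10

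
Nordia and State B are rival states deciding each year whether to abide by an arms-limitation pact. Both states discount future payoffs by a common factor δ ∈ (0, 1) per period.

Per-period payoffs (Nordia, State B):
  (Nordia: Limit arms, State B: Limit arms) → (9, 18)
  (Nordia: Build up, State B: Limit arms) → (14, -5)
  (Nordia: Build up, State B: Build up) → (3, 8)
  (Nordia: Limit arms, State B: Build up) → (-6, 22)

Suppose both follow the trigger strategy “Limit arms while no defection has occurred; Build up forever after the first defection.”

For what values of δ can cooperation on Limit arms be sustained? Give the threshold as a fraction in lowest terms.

Nordia: cooperation gives 9 each period; deviation gives 14 once then 3 forever.
  9/(1−δ) ≥ 14 + 3δ/(1−δ) ⇒ δ ≥ 5/11.
State B: cooperation gives 18 each period; deviation gives 22 once then 8 forever.
  δ ≥ 4/14 = 2/7.
Both must hold, so the binding constraint is Nordia's: δ ≥ 5/11.

5/11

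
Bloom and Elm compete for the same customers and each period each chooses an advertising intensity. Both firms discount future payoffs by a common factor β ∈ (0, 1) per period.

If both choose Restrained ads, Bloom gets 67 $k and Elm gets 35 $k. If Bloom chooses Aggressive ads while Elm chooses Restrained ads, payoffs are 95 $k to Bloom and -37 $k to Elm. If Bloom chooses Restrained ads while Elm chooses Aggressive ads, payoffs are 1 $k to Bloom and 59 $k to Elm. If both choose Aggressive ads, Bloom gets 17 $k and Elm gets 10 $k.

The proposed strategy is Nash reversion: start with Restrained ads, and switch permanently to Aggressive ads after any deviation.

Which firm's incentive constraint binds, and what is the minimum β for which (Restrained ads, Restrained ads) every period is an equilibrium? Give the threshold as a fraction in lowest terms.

Elm; β ≥ 24/49

Bloom's threshold: (95−67)/(95−17) = 14/39.
Elm's threshold: (59−35)/(59−10) = 24/49.
14/39 < 24/49, so Elm binds and β* = 24/49.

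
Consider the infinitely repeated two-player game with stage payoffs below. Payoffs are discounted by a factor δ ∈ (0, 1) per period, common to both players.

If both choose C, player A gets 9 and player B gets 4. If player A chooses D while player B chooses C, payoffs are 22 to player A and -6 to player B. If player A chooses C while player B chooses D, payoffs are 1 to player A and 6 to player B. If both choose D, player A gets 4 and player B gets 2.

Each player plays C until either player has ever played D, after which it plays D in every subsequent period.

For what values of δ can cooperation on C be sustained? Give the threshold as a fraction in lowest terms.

player A's threshold: (22−9)/(22−4) = 13/18.
player B's threshold: (6−4)/(6−2) = 1/2.
13/18 > 1/2, so player A binds and δ* = 13/18.

13/18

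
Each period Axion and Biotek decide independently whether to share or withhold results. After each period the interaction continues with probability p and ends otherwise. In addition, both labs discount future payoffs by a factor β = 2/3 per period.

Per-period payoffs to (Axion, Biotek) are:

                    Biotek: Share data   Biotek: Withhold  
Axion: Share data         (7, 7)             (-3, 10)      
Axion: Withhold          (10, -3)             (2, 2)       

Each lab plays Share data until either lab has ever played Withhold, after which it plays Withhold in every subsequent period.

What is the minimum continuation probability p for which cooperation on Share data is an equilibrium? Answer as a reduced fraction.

9/16

Expected continuation weight on next period's payoff is β·p = 2/3·p, which plays the role of the discount factor.
Cooperation requires 2/3·p ≥ (10−7)/(10−2) = 3/8, hence p ≥ 9/16.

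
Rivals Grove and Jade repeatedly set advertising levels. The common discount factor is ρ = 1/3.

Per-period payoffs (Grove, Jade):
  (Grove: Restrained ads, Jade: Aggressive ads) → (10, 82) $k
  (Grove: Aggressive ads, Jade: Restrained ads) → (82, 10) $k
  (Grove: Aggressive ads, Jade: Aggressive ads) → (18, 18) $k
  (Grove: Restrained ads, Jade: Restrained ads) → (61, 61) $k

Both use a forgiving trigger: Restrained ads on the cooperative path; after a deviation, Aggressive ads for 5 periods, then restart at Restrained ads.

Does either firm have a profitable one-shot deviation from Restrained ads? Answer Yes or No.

IC: ρ+…+ρ^5 ≥ (82−61)/(61−18) = 21/43.
At ρ = 1/3: partial sum = 0.4979 ≥ 0.4884. Cooperation sustainable.

No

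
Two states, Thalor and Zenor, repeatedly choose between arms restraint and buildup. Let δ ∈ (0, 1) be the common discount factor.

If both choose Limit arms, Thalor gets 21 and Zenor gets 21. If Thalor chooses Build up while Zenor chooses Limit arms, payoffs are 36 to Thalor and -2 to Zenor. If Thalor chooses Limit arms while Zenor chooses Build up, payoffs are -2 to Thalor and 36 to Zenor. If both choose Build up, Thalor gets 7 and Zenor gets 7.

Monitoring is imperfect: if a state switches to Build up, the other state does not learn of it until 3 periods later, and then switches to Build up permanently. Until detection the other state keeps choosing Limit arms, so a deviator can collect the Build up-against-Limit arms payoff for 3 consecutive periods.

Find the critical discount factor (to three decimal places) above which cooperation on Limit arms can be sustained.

The best deviation is to choose Build up for all 3 undetected periods, earning 36 each, then 7 forever once detected.
Deviation value: 36(1−δ^3)/(1−δ) + 7δ^3/(1−δ); cooperation value: 21/(1−δ).
IC: 21 ≥ 36(1−δ^3) + 7δ^3 = 36 − 29δ^3.
So δ^3 ≥ 15/29, giving δ ≥ (15/29)^(1/3) ≈ 0.803.

0.803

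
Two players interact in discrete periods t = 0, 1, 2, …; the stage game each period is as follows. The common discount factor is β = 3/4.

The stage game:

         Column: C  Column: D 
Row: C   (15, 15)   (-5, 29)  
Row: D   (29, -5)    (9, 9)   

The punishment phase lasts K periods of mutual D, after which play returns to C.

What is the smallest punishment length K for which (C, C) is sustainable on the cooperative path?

Need Σ_{k=1}^{K} β^k ≥ (29−15)/(15−9) = 2.3333 at β = 3/4.
At K = 5 the sum is 2.2881 < 2.3333; at K = 6 it is 2.4661 ≥ 2.3333.
So the minimum punishment length is K = 6.

6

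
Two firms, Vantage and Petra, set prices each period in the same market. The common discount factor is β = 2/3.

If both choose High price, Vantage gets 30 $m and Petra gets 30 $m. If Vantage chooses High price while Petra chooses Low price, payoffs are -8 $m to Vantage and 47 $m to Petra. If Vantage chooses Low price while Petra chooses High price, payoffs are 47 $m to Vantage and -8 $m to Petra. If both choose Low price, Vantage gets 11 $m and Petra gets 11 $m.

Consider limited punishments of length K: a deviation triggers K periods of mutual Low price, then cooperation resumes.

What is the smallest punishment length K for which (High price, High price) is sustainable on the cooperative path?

2

Need Σ_{k=1}^{K} β^k ≥ (47−30)/(30−11) = 0.8947 at β = 2/3.
At K = 1 the sum is 0.6667 < 0.8947; at K = 2 it is 1.1111 ≥ 0.8947.
So the minimum punishment length is K = 2.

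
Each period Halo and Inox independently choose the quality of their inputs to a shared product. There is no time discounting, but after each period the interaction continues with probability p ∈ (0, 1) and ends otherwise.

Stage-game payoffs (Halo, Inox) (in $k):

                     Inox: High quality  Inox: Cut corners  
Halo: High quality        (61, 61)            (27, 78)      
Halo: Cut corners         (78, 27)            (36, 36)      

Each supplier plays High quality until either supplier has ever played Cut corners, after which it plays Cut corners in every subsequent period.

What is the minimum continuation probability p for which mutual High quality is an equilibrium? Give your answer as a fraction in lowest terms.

17/42

With no time discounting, the continuation probability p plays the role of the discount factor.
Grim-trigger IC: 61/(1−p) ≥ 78 + 36p/(1−p) ⇒ p ≥ (78−61)/(78−36) = 17/42.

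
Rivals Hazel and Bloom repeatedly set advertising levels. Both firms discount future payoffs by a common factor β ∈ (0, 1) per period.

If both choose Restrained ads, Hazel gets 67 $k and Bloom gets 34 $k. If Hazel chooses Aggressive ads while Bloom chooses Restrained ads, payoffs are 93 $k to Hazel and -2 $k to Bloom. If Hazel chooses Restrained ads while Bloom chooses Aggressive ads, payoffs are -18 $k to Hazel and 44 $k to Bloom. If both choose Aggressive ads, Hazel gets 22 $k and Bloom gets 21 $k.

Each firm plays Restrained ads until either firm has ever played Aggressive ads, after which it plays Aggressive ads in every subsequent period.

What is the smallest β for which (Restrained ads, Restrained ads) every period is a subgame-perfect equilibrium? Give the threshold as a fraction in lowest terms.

For Hazel: deviation gain 93−67 = 26, per-period punishment loss 67−22 = 45. IC gives β ≥ 26/71.
For Bloom: gain 10, loss 13 per period, so β ≥ 10/23.
The tighter constraint is Bloom's, so cooperation needs β ≥ 10/23.

10/23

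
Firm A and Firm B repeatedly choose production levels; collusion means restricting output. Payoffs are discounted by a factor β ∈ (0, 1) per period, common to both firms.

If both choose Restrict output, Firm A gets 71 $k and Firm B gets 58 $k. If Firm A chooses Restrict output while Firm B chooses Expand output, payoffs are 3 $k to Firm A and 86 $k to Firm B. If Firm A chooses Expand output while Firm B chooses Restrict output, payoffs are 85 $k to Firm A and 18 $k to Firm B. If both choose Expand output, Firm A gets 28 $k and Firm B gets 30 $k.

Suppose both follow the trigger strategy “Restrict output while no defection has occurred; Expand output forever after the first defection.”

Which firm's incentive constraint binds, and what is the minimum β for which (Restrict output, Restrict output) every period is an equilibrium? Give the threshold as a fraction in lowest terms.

Firm A: cooperation gives 71 each period; deviation gives 85 once then 28 forever.
  71/(1−β) ≥ 85 + 28β/(1−β) ⇒ β ≥ 14/57.
Firm B: cooperation gives 58 each period; deviation gives 86 once then 30 forever.
  β ≥ 28/56 = 1/2.
Both must hold, so the binding constraint is Firm B's: β ≥ 1/2.

Firm B; β ≥ 1/2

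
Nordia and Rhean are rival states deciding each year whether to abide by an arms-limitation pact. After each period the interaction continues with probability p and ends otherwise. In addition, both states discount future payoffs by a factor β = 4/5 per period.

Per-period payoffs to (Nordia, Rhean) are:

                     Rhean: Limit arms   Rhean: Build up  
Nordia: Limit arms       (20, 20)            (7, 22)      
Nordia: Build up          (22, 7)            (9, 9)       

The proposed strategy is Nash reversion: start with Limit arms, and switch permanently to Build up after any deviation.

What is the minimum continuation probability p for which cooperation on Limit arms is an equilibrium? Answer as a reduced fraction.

5/26

Expected continuation weight on next period's payoff is β·p = 4/5·p, which plays the role of the discount factor.
Cooperation requires 4/5·p ≥ (22−20)/(22−9) = 2/13, hence p ≥ 5/26.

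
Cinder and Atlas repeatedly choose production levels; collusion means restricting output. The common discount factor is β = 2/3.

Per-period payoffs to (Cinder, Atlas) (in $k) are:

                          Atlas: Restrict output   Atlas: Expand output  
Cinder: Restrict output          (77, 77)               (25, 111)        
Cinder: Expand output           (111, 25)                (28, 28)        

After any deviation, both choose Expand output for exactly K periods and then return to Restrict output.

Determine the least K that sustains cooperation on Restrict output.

2

No profitable deviation requires (77−28)(β+…+β^K) ≥ 111−77, i.e. β+…+β^K ≥ 34/49 ≈ 0.6939.
With β = 2/3, the partial sums are K=1: 0.6667, K=2: 1.1111.
K = 2 is the first length at which the sum reaches 0.6939.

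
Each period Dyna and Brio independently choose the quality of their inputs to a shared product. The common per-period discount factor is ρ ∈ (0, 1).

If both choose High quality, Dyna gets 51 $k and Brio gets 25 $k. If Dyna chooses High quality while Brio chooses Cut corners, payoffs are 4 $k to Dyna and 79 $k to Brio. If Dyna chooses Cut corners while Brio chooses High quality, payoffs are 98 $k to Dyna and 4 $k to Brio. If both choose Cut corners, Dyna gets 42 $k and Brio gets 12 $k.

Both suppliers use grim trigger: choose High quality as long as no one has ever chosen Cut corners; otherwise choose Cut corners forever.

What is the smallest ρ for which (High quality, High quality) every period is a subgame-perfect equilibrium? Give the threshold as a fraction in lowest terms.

For Dyna: deviation gain 98−51 = 47, per-period punishment loss 51−42 = 9. IC gives ρ ≥ 47/56.
For Brio: gain 54, loss 13 per period, so ρ ≥ 54/67.
The tighter constraint is Dyna's, so cooperation needs ρ ≥ 47/56.

47/56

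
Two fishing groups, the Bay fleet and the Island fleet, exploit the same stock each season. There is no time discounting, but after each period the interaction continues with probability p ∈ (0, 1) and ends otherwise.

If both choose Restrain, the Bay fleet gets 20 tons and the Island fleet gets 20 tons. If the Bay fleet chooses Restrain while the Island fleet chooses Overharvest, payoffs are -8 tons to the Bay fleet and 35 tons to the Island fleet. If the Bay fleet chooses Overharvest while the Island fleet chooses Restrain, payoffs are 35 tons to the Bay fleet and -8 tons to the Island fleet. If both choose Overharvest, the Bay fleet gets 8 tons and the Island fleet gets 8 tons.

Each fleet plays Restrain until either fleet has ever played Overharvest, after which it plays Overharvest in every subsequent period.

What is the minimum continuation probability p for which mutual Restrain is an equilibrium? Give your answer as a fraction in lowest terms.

5/9

Expected cooperation value is 20 + p·20 + p²·20 + … = 20/(1−p); deviation gives 35 + p·8/(1−p).
20 ≥ 35(1−p) + 8p ⇒ 27p ≥ 15 ⇒ p ≥ 15/27 = 5/9.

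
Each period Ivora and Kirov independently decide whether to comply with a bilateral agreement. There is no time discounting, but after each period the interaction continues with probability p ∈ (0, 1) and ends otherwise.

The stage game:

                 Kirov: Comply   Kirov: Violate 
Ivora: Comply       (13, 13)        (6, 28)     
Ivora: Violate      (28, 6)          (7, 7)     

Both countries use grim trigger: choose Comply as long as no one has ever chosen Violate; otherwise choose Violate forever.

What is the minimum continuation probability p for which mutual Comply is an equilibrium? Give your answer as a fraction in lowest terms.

Expected cooperation value is 13 + p·13 + p²·13 + … = 13/(1−p); deviation gives 28 + p·7/(1−p).
13 ≥ 28(1−p) + 7p ⇒ 21p ≥ 15 ⇒ p ≥ 15/21 = 5/7.

5/7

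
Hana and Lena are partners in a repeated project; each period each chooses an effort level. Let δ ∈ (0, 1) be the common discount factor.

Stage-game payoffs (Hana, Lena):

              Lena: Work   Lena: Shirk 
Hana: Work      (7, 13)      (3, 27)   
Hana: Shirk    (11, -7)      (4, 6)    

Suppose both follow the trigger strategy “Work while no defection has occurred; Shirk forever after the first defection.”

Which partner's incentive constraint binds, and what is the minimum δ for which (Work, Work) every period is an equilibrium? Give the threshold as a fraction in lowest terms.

For Hana: deviation gain 11−7 = 4, per-period punishment loss 7−4 = 3. IC gives δ ≥ 4/7.
For Lena: gain 14, loss 7 per period, so δ ≥ 14/21 = 2/3.
The tighter constraint is Lena's, so cooperation needs δ ≥ 2/3.

Lena; δ ≥ 2/3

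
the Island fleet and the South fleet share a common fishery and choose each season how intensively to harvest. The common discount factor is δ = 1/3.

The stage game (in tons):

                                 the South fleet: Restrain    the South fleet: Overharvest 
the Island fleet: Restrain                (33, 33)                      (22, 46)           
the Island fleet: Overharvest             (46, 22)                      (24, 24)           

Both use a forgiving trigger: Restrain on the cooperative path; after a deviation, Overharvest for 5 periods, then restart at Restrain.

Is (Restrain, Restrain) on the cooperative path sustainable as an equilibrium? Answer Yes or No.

No

A one-shot deviation gives 46 now, then 24 for 5 periods, then back to 33.
Gain from deviating: (46−33) today; loss: (33−24) in each of the next 5 periods.
No-deviation condition: (33−24)(δ+…+δ^5) ≥ 46−33, i.e. δ+…+δ^5 ≥ 13/9.
At δ = 1/3: δ+…+δ^5 = 0.4979 < 1.4444.
So cooperation is not sustainable.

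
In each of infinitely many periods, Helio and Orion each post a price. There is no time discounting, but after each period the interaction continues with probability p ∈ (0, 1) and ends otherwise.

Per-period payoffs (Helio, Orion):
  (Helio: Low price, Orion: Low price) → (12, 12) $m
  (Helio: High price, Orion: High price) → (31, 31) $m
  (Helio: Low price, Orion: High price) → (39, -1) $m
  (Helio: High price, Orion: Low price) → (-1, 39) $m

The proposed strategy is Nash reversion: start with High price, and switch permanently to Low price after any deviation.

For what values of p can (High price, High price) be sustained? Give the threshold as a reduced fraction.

With no time discounting, the continuation probability p plays the role of the discount factor.
Grim-trigger IC: 31/(1−p) ≥ 39 + 12p/(1−p) ⇒ p ≥ (39−31)/(39−12) = 8/27.

8/27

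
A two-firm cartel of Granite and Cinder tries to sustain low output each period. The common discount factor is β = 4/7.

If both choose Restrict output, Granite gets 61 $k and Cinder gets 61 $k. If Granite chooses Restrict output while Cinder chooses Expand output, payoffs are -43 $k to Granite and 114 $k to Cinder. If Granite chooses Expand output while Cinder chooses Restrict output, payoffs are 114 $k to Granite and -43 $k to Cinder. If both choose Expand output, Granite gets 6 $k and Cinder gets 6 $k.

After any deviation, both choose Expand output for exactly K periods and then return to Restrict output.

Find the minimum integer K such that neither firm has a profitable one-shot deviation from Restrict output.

IC: β(1−β^K)/(1−β) ≥ (114−61)/(61−6) = 53/55.
With β = 4/7: need 1 − β^K ≥ 53/55·(1−4/7)/(4/7), i.e. β^K ≤ 0.2773.
Since (4/7)^2 = 0.3265 and (4/7)^3 = 0.1866, the smallest such K is 3.

3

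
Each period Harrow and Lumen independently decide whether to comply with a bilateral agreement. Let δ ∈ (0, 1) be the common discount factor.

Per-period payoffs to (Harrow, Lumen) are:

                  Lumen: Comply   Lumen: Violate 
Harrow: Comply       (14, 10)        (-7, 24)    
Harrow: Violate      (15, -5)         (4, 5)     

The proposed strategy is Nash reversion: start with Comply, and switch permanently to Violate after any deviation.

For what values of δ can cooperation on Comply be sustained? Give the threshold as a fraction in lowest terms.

Harrow: cooperation gives 14 each period; deviation gives 15 once then 4 forever.
  14/(1−δ) ≥ 15 + 4δ/(1−δ) ⇒ δ ≥ 1/11.
Lumen: cooperation gives 10 each period; deviation gives 24 once then 5 forever.
  δ ≥ 14/19.
Both must hold, so the binding constraint is Lumen's: δ ≥ 14/19.

14/19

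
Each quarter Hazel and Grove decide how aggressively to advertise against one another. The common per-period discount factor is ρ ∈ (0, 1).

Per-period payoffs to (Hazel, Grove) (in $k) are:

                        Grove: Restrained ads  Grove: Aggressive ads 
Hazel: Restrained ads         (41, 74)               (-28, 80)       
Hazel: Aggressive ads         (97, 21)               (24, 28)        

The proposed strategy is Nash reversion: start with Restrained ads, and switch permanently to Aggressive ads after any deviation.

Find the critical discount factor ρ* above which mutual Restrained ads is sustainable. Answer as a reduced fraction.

Hazel: cooperation gives 41 each period; deviation gives 97 once then 24 forever.
  41/(1−ρ) ≥ 97 + 24ρ/(1−ρ) ⇒ ρ ≥ 56/73.
Grove: cooperation gives 74 each period; deviation gives 80 once then 28 forever.
  ρ ≥ 6/52 = 3/26.
Both must hold, so the binding constraint is Hazel's: ρ ≥ 56/73.

56/73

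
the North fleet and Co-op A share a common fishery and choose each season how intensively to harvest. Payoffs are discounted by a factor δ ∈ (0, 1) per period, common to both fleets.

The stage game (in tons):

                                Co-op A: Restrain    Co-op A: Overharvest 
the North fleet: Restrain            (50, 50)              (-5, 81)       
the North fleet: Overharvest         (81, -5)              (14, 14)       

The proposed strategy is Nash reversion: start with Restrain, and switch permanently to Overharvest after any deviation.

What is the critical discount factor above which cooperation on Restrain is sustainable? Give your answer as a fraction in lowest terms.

Under grim trigger the critical discount factor is (T−C)/(T−P) with T = 81, C = 50, P = 14.
δ* = (81−50)/(81−14) = 31/67.

31/67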